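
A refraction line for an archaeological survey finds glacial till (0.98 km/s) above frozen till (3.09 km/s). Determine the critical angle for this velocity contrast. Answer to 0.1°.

Critical incidence: sin θ_c = V₁/V₂ = 0.98/3.09 = 0.3172.
θ_c = arcsin 0.3172 = 18.49°.

18.5°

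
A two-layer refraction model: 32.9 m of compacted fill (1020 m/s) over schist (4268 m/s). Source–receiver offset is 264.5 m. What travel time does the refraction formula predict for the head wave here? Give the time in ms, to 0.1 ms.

124.6 ms

θ_c = arcsin(V₁/V₂) = arcsin(1020/4268) = 13.83°, cos θ_c = 0.9710.
Intercept time tᵢ = 2h cos θ_c / V₁ = 2·32.9·0.9710/1020 = 0.06264 s.
t = x/V₂ + tᵢ = 264.5/4268 + 0.06264 = 0.12461 s.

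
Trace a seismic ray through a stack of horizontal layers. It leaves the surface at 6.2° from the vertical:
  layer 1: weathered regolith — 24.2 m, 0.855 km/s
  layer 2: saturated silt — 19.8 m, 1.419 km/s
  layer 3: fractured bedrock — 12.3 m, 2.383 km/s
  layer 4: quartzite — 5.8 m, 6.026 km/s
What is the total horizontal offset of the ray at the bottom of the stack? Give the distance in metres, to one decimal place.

Ray parameter p = sin 6.2° / 0.855 km/s = 1.2632e-01 s/km.
Layer 1: θ = 6.20°; offset = 24.2·tan 6.20° = 2.629 m.
Layer 2: sin θ = p·1.419 = 0.1792 → θ = 10.33°; offset = 19.8·tan 10.33° = 3.607 m.
Layer 3: sin θ = p·2.383 = 0.3010 → θ = 17.52°; offset = 12.3·tan 17.52° = 3.882 m.
Layer 4: sin θ = p·6.026 = 0.7612 → θ = 49.57°; offset = 5.8·tan 49.57° = 6.807 m.
Summing the layer offsets gives 16.926 m.

16.9 m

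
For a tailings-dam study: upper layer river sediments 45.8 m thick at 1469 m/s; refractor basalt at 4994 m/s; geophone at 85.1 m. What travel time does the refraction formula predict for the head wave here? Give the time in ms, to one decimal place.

76.6 ms

t = x/V₂ + 2h·√(V₂²−V₁²)/(V₁V₂).
√(V₂²−V₁²) = √(4994²−1469²) = 4773.1 m/s; delay term = 2·45.8·4773.1/(1469·4994) = 0.05960 s.
t = 85.1/4994 + 0.05960 = 0.07664 s.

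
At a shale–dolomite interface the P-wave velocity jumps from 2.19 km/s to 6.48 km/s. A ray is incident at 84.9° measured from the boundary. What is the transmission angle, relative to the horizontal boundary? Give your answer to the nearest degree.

75°

Convert to the normal: θ₁ = 90° − 84.9° = 5.1°.
Snell's law: sin θ₂ = (V₂/V₁)·sin θ₁ = (6.48/2.19)·sin 5.1° = 0.2630.
θ₂ = sin⁻¹(0.2630) = 15.25° (from vertical).
From the interface: 90° − 15.25° = 74.75°.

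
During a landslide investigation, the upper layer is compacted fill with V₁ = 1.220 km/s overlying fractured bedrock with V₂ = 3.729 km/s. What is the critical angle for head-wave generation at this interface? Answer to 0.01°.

At critical incidence the refracted ray runs along the interface (θ₂ = 90°), so sin θ_c = V₁/V₂.
θ_c = arcsin(1.220/3.729) = arcsin 0.3272 = 19.10°.

19.10°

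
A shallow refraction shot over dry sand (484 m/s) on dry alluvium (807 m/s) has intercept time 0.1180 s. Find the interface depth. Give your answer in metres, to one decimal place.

35.7 m

θ_c = arcsin(484/807) = 36.85°; cos θ_c = 0.8002.
tᵢ = 2h cos θ_c/V₁ ⇒ h = tᵢ·V₁/(2 cos θ_c) = 0.118·484/(2·0.8002) = 35.69 m.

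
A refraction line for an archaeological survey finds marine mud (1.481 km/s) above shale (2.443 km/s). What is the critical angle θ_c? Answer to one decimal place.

37.3°

Critical incidence: sin θ_c = V₁/V₂ = 1.481/2.443 = 0.6062.
θ_c = arcsin 0.6062 = 37.32°.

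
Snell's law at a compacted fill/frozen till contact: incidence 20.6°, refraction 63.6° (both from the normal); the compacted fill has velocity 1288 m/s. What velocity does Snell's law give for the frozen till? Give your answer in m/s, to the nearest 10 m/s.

sin 20.6° = 0.3518; sin 63.6° = 0.8957.
V₂ = V₁·(sin θ₂/sin θ₁) = 1288·(0.8957/0.3518) = 3278.97 m/s.

3280 m/s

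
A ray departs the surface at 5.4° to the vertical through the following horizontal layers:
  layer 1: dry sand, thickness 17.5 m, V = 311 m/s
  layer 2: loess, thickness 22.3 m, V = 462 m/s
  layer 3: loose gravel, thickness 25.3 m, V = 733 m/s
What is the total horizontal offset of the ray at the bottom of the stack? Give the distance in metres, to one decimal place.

10.6 m

p = sin θ₁/V₁ = sin 5.4°/311 = 3.0260e-04 s/m is conserved through the stack.
Layer 1: θ = 5.40°; offset = 17.5·tan 5.40° = 1.654 m.
Layer 2: sin θ = p·462 = 0.1398 → θ = 8.04°; offset = 22.3·tan 8.04° = 3.148 m.
Layer 3: sin θ = p·733 = 0.2218 → θ = 12.82°; offset = 25.3·tan 12.82° = 5.755 m.
Total horizontal offset = 10.558 m.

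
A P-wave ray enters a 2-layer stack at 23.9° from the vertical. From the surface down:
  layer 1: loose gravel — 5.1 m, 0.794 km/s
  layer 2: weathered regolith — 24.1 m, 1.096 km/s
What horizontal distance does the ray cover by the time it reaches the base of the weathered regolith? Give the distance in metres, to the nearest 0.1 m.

18.5 m

p = sin θ₁/V₁ = sin 23.9°/0.794 = 5.1025e-01 s/km is conserved through the stack.
Layer 1: θ = 23.90°; offset = 5.1·tan 23.90° = 2.260 m.
Layer 2: sin θ = p·1.096 = 0.5592 → θ = 34.00°; offset = 24.1·tan 34.00° = 16.258 m.
Summing the layer offsets gives 18.518 m.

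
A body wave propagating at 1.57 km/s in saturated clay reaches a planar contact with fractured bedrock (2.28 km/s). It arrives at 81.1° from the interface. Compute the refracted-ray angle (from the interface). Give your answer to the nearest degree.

Convert to the normal: θ₁ = 90° − 81.1° = 8.9°.
sin θ₁/V₁ = sin θ₂/V₂ ⇒ sin θ₂ = 2.28·sin 8.9°/1.57 = 2.28·0.1547/1.57 = 0.2247.
θ₂ = arcsin 0.2247 = 12.98° from the normal.
From the interface: 90° − 12.98° = 77.02°.

77°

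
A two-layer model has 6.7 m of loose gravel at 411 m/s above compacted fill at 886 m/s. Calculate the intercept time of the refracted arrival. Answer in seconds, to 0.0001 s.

tᵢ = 2h·√(V₂²−V₁²)/(V₁V₂).
√(V₂²−V₁²) = √(886²−411²) = 784.9 m/s.
tᵢ = 2·6.7·784.9/(411·886) = 0.02888 s.

0.0289 s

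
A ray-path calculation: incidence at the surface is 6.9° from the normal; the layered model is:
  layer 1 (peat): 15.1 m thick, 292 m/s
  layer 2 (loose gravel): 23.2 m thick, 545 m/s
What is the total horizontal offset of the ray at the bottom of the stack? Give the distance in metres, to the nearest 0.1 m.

7.2 m

Ray parameter p = sin 6.9° / 292 m/s = 4.1143e-04 s/m.
Layer 1: θ = 6.90°; offset = 15.1·tan 6.90° = 1.827 m.
Layer 2: sin θ = p·545 = 0.2242 → θ = 12.96°; offset = 23.2·tan 12.96° = 5.338 m.
Summing the layer offsets gives 7.165 m.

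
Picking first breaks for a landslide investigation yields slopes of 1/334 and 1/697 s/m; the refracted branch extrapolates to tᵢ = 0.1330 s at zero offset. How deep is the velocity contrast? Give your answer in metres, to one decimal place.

25.3 m

h = tᵢ·V₁·V₂ / (2·√(V₂²−V₁²)).
√(V₂²−V₁²) = √(697² − 334²) = 611.8 m/s.
h = 0.133 s × 334 × 697 / (2 × 611.8) = 25.31 m.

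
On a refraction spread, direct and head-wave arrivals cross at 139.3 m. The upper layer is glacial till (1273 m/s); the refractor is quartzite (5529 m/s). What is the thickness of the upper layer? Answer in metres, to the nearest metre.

h = (x_cross/2)·√((V₂−V₁)/(V₂+V₁)).
(V₂−V₁)/(V₂+V₁) = (5529−1273)/(5529+1273) = 0.6257; √ = 0.7910.
h = (139.3/2)·0.7910 = 55.09 m.

55 m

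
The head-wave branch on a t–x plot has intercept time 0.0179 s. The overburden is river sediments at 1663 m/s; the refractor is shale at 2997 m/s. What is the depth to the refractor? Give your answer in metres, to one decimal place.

h = tᵢ·V₁·V₂ / (2·√(V₂²−V₁²)).
√(V₂²−V₁²) = √(2997² − 1663²) = 2493.3 m/s.
h = 0.0179 s × 1663 × 2997 / (2 × 2493.3) = 17.89 m.

17.9 m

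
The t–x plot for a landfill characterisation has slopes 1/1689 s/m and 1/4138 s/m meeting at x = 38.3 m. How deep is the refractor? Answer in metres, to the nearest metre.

x_cross = 2h·√((V₂+V₁)/(V₂−V₁)) → h = x_cross / (2·√((V₂+V₁)/(V₂−V₁))).
√((V₂+V₁)/(V₂−V₁)) = √((4138+1689)/(4138−1689)) = 1.5425.
h = 38.3 / (2·1.5425) = 12.41 m.

12 m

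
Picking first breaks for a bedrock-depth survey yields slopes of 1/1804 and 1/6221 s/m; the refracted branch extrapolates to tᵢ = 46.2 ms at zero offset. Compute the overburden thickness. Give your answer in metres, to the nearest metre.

h = tᵢ·V₁·V₂ / (2·√(V₂²−V₁²)).
√(V₂²−V₁²) = √(6221² − 1804²) = 5953.7 m/s.
h = 0.0462 s × 1804 × 6221 / (2 × 5953.7) = 43.54 m.

44 m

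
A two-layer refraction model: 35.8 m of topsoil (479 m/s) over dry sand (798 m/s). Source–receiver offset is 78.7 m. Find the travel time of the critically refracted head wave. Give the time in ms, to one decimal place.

218.2 ms

θ_c = arcsin(V₁/V₂) = arcsin(479/798) = 36.89°, cos θ_c = 0.7998.
Intercept time tᵢ = 2h cos θ_c / V₁ = 2·35.8·0.7998/479 = 0.11955 s.
t = x/V₂ + tᵢ = 78.7/798 + 0.11955 = 0.21818 s.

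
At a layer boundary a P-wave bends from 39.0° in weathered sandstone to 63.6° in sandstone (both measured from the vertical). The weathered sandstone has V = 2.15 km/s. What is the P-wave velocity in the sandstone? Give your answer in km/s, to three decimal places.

3.060 km/s

sin 39.0° = 0.6293; sin 63.6° = 0.8957.
V₂ = V₁·(sin θ₂/sin θ₁) = 2.15·(0.8957/0.6293) = 3.060 km/s.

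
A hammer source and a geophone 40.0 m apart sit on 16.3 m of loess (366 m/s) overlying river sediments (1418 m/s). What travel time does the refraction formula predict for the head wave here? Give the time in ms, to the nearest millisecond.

114 ms

t = x/V₂ + 2h·√(V₂²−V₁²)/(V₁V₂).
√(V₂²−V₁²) = √(1418²−366²) = 1370.0 m/s; delay term = 2·16.3·1370.0/(366·1418) = 0.08605 s.
t = 40.0/1418 + 0.08605 = 0.11426 s.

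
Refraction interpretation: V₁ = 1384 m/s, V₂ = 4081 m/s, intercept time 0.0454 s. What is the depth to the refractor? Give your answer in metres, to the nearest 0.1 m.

θ_c = arcsin(1384/4081) = 19.82°; cos θ_c = 0.9407.
tᵢ = 2h cos θ_c/V₁ ⇒ h = tᵢ·V₁/(2 cos θ_c) = 0.0454·1384/(2·0.9407) = 33.40 m.

33.4 m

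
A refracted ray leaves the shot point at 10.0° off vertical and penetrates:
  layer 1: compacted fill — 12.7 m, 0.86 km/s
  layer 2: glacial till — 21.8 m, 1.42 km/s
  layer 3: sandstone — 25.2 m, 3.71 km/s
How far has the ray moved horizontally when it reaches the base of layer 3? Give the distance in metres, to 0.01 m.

37.26 m

p = sin θ₁/V₁ = sin 10.0°/0.86 = 2.0192e-01 s/km is conserved through the stack.
Layer 1: θ = 10.00°; offset = 12.7·tan 10.00° = 2.2394 m.
Layer 2: sin θ = p·1.42 = 0.2867 → θ = 16.66°; offset = 21.8·tan 16.66° = 6.5245 m.
Layer 3: sin θ = p·3.71 = 0.7491 → θ = 48.51°; offset = 25.2·tan 48.51° = 28.4968 m.
Total horizontal offset = 37.2606 m.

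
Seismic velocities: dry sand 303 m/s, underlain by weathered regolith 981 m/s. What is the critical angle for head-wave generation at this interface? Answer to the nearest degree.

18°

Critical incidence: sin θ_c = V₁/V₂ = 303/981 = 0.3089.
θ_c = arcsin 0.3089 = 17.99°.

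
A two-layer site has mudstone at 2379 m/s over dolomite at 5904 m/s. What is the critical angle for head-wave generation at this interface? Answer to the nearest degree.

At critical incidence the refracted ray runs along the interface (θ₂ = 90°), so sin θ_c = V₁/V₂.
θ_c = arcsin(2379/5904) = arcsin 0.4029 = 23.76°.

24°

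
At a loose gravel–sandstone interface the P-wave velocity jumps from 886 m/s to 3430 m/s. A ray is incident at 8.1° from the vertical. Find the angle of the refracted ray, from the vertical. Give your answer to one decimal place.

33.1°

sin θ₁/V₁ = sin θ₂/V₂ ⇒ sin θ₂ = 3430·sin 8.1°/886 = 3430·0.1409/886 = 0.5455.
θ₂ = arcsin 0.5455 = 33.06° from the normal.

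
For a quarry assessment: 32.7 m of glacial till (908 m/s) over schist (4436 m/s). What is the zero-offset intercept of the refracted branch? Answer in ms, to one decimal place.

θ_c = arcsin(V₁/V₂) = arcsin(908/4436) = 11.81°; cos θ_c = 0.9788.
tᵢ = 2h·cos θ_c / V₁ = 2·32.7·0.9788 / 908 = 0.07050 s.

70.5 ms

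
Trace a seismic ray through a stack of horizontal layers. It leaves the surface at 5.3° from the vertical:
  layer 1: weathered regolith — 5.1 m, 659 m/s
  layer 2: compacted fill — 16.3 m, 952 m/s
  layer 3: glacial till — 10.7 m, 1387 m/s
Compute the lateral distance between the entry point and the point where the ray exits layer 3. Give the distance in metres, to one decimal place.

4.8 m

Apply Snell's law at each interface; in layer i the horizontal offset is hᵢ·tan θᵢ.
Layer 1: θ = 5.30°; offset = 5.1·tan 5.30° = 0.473 m.
Layer 2: sin θ = 952·sin 5.3°/659 = 0.1334, θ = 7.67°; offset = 16.3·tan 7.67° = 2.195 m.
Layer 3: sin θ = 1387·sin 5.3°/659 = 0.1944, θ = 11.21°; offset = 10.7·tan 11.21° = 2.121 m.
Total horizontal offset = 4.788 m.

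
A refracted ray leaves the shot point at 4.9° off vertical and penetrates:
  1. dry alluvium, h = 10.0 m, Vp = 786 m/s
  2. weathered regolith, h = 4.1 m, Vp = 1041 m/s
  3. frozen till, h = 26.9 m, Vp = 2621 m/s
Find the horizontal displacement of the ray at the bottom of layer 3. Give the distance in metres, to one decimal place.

Apply Snell's law at each interface; in layer i the horizontal offset is hᵢ·tan θᵢ.
Layer 1: θ = 4.90°; offset = 10.0·tan 4.90° = 0.857 m.
Layer 2: sin θ = 1041·sin 4.9°/786 = 0.1131, θ = 6.50°; offset = 4.1·tan 6.50° = 0.467 m.
Layer 3: sin θ = 2621·sin 4.9°/786 = 0.2848, θ = 16.55°; offset = 26.9·tan 16.55° = 7.993 m.
Summing the layer offsets gives 9.317 m.

9.3 m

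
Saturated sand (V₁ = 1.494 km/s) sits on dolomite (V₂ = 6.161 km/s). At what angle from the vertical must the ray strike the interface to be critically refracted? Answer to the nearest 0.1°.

Critical incidence: sin θ_c = V₁/V₂ = 1.494/6.161 = 0.2425.
θ_c = arcsin 0.2425 = 14.03°.

14.0°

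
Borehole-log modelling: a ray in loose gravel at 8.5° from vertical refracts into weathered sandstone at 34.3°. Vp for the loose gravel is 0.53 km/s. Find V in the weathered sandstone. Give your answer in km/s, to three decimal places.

Snell's law: sin 8.5°/V₁ = sin 34.3°/V₂.
V₂ = V₁·sin 34.3°/sin 8.5° = 0.53 × 3.8125 = 2.021 km/s.

2.021 km/s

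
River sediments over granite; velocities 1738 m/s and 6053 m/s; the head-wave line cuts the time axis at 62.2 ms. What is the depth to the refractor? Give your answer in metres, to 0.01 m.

56.43 m

h = tᵢ·V₁·V₂ / (2·√(V₂²−V₁²)).
√(V₂²−V₁²) = √(6053² − 1738²) = 5798.1 m/s.
h = 0.0622 s × 1738 × 6053 / (2 × 5798.1) = 56.43 m.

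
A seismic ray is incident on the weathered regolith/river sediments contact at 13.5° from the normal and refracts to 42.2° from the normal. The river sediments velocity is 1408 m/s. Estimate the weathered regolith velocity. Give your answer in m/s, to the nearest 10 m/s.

sin 13.5° = 0.2334; sin 42.2° = 0.6717.
V₁ = V₂·(sin θ₁/sin θ₂) = 1408·(0.2334/0.6717) = 489.33 m/s.

490 m/s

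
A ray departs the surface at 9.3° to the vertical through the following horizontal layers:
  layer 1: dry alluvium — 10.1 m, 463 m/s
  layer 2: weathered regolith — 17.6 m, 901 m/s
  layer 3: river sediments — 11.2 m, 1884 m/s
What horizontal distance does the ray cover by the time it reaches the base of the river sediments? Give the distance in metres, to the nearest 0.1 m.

17.3 m

p = sin θ₁/V₁ = sin 9.3°/463 = 3.4904e-04 s/m is conserved through the stack.
Layer 1: θ = 9.30°; offset = 10.1·tan 9.30° = 1.654 m.
Layer 2: sin θ = p·901 = 0.3145 → θ = 18.33°; offset = 17.6·tan 18.33° = 5.831 m.
Layer 3: sin θ = p·1884 = 0.6576 → θ = 41.12°; offset = 11.2·tan 41.12° = 9.776 m.
Σ offsets = 17.261 m.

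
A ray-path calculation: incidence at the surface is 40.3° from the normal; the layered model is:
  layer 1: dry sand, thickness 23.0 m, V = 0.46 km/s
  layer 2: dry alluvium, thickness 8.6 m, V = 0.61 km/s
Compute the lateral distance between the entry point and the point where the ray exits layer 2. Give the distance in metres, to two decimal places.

33.85 m

Apply Snell's law at each interface; in layer i the horizontal offset is hᵢ·tan θᵢ.
Layer 1: θ = 40.30°; offset = 23.0·tan 40.30° = 19.5054 m.
Layer 2: sin θ = 0.61·sin 40.3°/0.46 = 0.8577, θ = 59.06°; offset = 8.6·tan 59.06° = 14.3464 m.
Total horizontal offset = 33.8518 m.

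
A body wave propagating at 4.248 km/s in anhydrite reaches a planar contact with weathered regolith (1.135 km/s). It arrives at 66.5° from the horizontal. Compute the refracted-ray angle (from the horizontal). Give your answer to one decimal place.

Convert to the normal: θ₁ = 90° − 66.5° = 23.5°.
sin θ₁/V₁ = sin θ₂/V₂ ⇒ sin θ₂ = 1.135·sin 23.5°/4.248 = 1.135·0.3987/4.248 = 0.1065.
θ₂ = arcsin 0.1065 = 6.12° from the normal.
From the interface: 90° − 6.12° = 83.88°.

83.9°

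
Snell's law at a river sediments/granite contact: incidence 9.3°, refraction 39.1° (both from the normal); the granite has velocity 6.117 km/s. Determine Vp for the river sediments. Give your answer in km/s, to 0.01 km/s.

1.57 km/s

Snell's law: sin 9.3°/V₁ = sin 39.1°/V₂.
V₁ = V₂·sin 9.3°/sin 39.1° = 6.117 × 0.2562 = 1.57 km/s.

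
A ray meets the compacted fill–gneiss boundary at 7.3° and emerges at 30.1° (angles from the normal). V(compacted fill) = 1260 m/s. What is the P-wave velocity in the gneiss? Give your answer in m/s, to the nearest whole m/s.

4973 m/s

Snell's law: sin 7.3°/V₁ = sin 30.1°/V₂.
V₂ = V₁·sin 30.1°/sin 7.3° = 1260 × 3.9469 = 4973.09 m/s.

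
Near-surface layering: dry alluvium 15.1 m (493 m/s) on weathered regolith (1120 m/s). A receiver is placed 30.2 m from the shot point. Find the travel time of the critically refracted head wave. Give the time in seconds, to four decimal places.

0.0820 s

t = x/V₂ + 2h·√(V₂²−V₁²)/(V₁V₂).
√(V₂²−V₁²) = √(1120²−493²) = 1005.7 m/s; delay term = 2·15.1·1005.7/(493·1120) = 0.05500 s.
t = 30.2/1120 + 0.05500 = 0.08197 s.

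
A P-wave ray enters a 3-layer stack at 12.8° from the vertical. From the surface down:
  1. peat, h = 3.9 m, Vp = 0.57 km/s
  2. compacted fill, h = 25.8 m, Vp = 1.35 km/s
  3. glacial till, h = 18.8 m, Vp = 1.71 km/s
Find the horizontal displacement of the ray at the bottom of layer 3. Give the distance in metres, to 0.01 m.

33.51 m

Ray parameter p = sin 12.8° / 0.57 km/s = 3.8868e-01 s/km.
Layer 1: θ = 12.80°; offset = 3.9·tan 12.80° = 0.8861 m.
Layer 2: sin θ = p·1.35 = 0.5247 → θ = 31.65°; offset = 25.8·tan 31.65° = 15.9029 m.
Layer 3: sin θ = p·1.71 = 0.6646 → θ = 41.66°; offset = 18.8·tan 41.66° = 16.7238 m.
Total horizontal offset = 33.5128 m.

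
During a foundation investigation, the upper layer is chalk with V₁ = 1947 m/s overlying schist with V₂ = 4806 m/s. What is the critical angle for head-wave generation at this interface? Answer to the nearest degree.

24°

At critical incidence the refracted ray runs along the interface (θ₂ = 90°), so sin θ_c = V₁/V₂.
θ_c = arcsin(1947/4806) = arcsin 0.4051 = 23.90°.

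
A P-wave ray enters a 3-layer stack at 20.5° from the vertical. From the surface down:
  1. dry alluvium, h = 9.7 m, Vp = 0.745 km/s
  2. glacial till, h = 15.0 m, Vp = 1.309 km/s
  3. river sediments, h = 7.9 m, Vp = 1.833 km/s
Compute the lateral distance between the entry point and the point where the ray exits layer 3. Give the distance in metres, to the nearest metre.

p = sin θ₁/V₁ = sin 20.5°/0.745 = 4.7008e-01 s/km is conserved through the stack.
Layer 1: θ = 20.50°; offset = 9.7·tan 20.50° = 3.627 m.
Layer 2: sin θ = p·1.309 = 0.6153 → θ = 37.98°; offset = 15.0·tan 37.98° = 11.709 m.
Layer 3: sin θ = p·1.833 = 0.8617 → θ = 59.50°; offset = 7.9·tan 59.50° = 13.413 m.
Total horizontal offset = 28.749 m.

29 m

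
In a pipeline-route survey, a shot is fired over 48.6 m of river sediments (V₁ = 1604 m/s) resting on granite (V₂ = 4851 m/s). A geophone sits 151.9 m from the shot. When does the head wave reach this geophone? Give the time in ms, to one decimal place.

88.5 ms

t = x/V₂ + 2h·√(V₂²−V₁²)/(V₁V₂).
√(V₂²−V₁²) = √(4851²−1604²) = 4578.1 m/s; delay term = 2·48.6·4578.1/(1604·4851) = 0.05719 s.
t = 151.9/4851 + 0.05719 = 0.08850 s.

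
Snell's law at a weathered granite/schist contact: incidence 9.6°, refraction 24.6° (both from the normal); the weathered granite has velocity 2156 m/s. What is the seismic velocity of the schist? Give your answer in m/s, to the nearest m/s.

sin 9.6° = 0.1668; sin 24.6° = 0.4163.
V₂ = V₁·(sin θ₂/sin θ₁) = 2156·(0.4163/0.1668) = 5381.71 m/s.

5382 m/s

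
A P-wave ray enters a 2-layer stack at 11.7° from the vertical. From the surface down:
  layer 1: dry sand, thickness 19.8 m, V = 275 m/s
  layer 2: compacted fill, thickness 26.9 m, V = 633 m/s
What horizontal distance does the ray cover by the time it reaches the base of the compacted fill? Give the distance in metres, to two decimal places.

18.30 m

p = sin θ₁/V₁ = sin 11.7°/275 = 7.3741e-04 s/m is conserved through the stack.
Layer 1: θ = 11.70°; offset = 19.8·tan 11.70° = 4.1004 m.
Layer 2: sin θ = p·633 = 0.4668 → θ = 27.83°; offset = 26.9·tan 27.83° = 14.1980 m.
Total horizontal offset = 18.2984 m.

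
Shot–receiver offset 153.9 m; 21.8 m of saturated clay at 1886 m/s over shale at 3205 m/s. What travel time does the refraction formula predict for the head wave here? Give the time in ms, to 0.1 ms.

66.7 ms

t = x/V₂ + 2h·√(V₂²−V₁²)/(V₁V₂).
√(V₂²−V₁²) = √(3205²−1886²) = 2591.3 m/s; delay term = 2·21.8·2591.3/(1886·3205) = 0.01869 s.
t = 153.9/3205 + 0.01869 = 0.06671 s.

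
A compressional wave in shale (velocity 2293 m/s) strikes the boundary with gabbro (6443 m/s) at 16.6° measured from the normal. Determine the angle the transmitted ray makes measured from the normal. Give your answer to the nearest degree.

sin θ₁/V₁ = sin θ₂/V₂ ⇒ sin θ₂ = 6443·sin 16.6°/2293 = 6443·0.2857/2293 = 0.8027.
θ₂ = sin⁻¹(0.8027) = 53.39° (from vertical).

53°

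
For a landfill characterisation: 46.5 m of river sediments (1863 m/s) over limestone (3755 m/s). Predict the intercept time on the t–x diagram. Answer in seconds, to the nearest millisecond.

θ_c = arcsin(V₁/V₂) = arcsin(1863/3755) = 29.74°; cos θ_c = 0.8682.
tᵢ = 2h·cos θ_c / V₁ = 2·46.5·0.8682 / 1863 = 0.04334 s.

0.043 s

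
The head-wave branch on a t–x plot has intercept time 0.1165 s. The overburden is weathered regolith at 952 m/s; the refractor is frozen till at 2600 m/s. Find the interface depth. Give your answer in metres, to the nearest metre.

θ_c = arcsin(952/2600) = 21.48°; cos θ_c = 0.9306.
tᵢ = 2h cos θ_c/V₁ ⇒ h = tᵢ·V₁/(2 cos θ_c) = 0.1165·952/(2·0.9306) = 59.59 m.

60 m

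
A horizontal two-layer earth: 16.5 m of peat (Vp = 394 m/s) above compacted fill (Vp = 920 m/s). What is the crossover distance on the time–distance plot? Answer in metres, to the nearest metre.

x_cross = 2h·√((V₂+V₁)/(V₂−V₁)).
(V₂+V₁)/(V₂−V₁) = (920+394)/(920−394) = 2.4981; √ = 1.5805.
x_cross = 2·16.5·1.5805 = 52.16 m.

52 m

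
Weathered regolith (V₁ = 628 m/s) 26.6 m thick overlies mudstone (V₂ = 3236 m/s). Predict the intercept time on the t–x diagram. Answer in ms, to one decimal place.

tᵢ = 2h·√(V₂²−V₁²)/(V₁V₂).
√(V₂²−V₁²) = √(3236²−628²) = 3174.5 m/s.
tᵢ = 2·26.6·3174.5/(628·3236) = 0.08310 s.

83.1 ms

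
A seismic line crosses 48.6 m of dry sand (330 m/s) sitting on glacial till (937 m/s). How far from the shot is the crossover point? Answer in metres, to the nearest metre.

140 m

θ_c = arcsin(330/937) = 20.62°, so cos θ_c = 0.9359 and tᵢ = 2h cos θ_c/V₁ = 0.2757 s.
At crossover x/V₁ = x/V₂ + tᵢ ⇒ x = tᵢ/(1/V₁ − 1/V₂) = 0.27567/(3.0303e-03 − 1.0672e-03) = 140.43 m.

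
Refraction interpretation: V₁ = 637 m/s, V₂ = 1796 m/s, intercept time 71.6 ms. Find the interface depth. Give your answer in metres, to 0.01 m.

θ_c = arcsin(637/1796) = 20.77°; cos θ_c = 0.9350.
tᵢ = 2h cos θ_c/V₁ ⇒ h = tᵢ·V₁/(2 cos θ_c) = 0.0716·637/(2·0.9350) = 24.39 m.

24.39 m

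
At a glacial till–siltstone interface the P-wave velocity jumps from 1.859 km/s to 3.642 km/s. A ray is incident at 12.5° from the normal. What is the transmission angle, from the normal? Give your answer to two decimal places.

sin θ₁/V₁ = sin θ₂/V₂ ⇒ sin θ₂ = 3.642·sin 12.5°/1.859 = 3.642·0.2164/1.859 = 0.4240.
θ₂ = sin⁻¹(0.4240) = 25.09° (from vertical).

25.09°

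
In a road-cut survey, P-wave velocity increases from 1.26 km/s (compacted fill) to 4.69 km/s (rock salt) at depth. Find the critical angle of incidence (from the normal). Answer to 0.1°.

At critical incidence the refracted ray runs along the interface (θ₂ = 90°), so sin θ_c = V₁/V₂.
θ_c = arcsin(1.26/4.69) = arcsin 0.2687 = 15.58°.

15.6°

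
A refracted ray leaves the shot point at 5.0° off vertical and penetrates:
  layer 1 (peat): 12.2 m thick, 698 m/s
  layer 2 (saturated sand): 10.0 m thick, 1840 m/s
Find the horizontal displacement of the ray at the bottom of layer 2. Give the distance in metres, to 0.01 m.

3.43 m

p = sin θ₁/V₁ = sin 5.0°/698 = 1.2486e-04 s/m is conserved through the stack.
Layer 1: θ = 5.00°; offset = 12.2·tan 5.00° = 1.0674 m.
Layer 2: sin θ = p·1840 = 0.2298 → θ = 13.28°; offset = 10.0·tan 13.28° = 2.3607 m.
Summing the layer offsets gives 3.4280 m.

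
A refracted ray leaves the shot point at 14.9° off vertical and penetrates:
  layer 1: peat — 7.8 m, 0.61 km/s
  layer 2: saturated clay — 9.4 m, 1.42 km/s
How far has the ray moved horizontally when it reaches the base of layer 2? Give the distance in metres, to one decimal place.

9.1 m

p = sin θ₁/V₁ = sin 14.9°/0.61 = 4.2153e-01 s/km is conserved through the stack.
Layer 1: θ = 14.90°; offset = 7.8·tan 14.90° = 2.075 m.
Layer 2: sin θ = p·1.42 = 0.5986 → θ = 36.77°; offset = 9.4·tan 36.77° = 7.024 m.
Σ offsets = 9.099 m.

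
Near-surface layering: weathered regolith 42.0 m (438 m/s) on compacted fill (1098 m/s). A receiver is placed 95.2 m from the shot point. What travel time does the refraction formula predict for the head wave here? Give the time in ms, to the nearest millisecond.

263 ms

θ_c = arcsin(V₁/V₂) = arcsin(438/1098) = 23.51°, cos θ_c = 0.9170.
Intercept time tᵢ = 2h cos θ_c / V₁ = 2·42.0·0.9170/438 = 0.17586 s.
t = x/V₂ + tᵢ = 95.2/1098 + 0.17586 = 0.26256 s.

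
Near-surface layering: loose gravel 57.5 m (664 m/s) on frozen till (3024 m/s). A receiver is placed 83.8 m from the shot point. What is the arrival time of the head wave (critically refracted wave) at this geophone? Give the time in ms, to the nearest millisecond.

t = x/V₂ + 2h·√(V₂²−V₁²)/(V₁V₂).
√(V₂²−V₁²) = √(3024²−664²) = 2950.2 m/s; delay term = 2·57.5·2950.2/(664·3024) = 0.16897 s.
t = 83.8/3024 + 0.16897 = 0.19668 s.

197 ms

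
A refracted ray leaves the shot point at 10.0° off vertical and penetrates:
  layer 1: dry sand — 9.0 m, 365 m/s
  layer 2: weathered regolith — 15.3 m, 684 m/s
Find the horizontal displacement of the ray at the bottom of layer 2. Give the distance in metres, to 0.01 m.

6.85 m

Ray parameter p = sin 10.0° / 365 m/s = 4.7575e-04 s/m.
Layer 1: θ = 10.00°; offset = 9.0·tan 10.00° = 1.5869 m.
Layer 2: sin θ = p·684 = 0.3254 → θ = 18.99°; offset = 15.3·tan 18.99° = 5.2654 m.
Summing the layer offsets gives 6.8523 m.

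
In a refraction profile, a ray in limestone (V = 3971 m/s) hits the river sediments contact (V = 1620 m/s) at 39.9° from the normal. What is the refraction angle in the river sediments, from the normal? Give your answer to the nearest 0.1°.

15.2°

sin θ₁/V₁ = sin θ₂/V₂ ⇒ sin θ₂ = 1620·sin 39.9°/3971 = 1620·0.6414/3971 = 0.2617.
θ₂ = sin⁻¹(0.2617) = 15.17° (from vertical).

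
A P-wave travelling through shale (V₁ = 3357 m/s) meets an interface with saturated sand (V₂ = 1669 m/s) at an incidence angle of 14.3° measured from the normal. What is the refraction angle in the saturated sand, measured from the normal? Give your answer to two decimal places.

7.05°

Snell's law: sin θ₂ = (V₂/V₁)·sin θ₁ = (1669/3357)·sin 14.3° = 0.1228.
θ₂ = sin⁻¹(0.1228) = 7.05° (from vertical).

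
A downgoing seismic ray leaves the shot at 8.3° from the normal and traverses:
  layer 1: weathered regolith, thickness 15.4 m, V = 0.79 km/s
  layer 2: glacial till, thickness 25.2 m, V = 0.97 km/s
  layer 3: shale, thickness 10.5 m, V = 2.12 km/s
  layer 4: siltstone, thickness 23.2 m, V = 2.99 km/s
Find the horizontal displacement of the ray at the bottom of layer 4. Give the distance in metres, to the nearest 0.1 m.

26.3 m

Apply Snell's law at each interface; in layer i the horizontal offset is hᵢ·tan θᵢ.
Layer 1: θ = 8.30°; offset = 15.4·tan 8.30° = 2.247 m.
Layer 2: sin θ = 0.97·sin 8.3°/0.79 = 0.1772, θ = 10.21°; offset = 25.2·tan 10.21° = 4.538 m.
Layer 3: sin θ = 2.12·sin 8.3°/0.79 = 0.3874, θ = 22.79°; offset = 10.5·tan 22.79° = 4.412 m.
Layer 4: sin θ = 2.99·sin 8.3°/0.79 = 0.5464, θ = 33.12°; offset = 23.2·tan 33.12° = 15.134 m.
Total horizontal offset = 26.331 m.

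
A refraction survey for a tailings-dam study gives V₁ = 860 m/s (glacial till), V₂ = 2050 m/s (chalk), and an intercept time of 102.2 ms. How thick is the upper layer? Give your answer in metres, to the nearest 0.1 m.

48.4 m

h = tᵢ·V₁·V₂ / (2·√(V₂²−V₁²)).
√(V₂²−V₁²) = √(2050² − 860²) = 1860.9 m/s.
h = 0.1022 s × 860 × 2050 / (2 × 1860.9) = 48.41 m.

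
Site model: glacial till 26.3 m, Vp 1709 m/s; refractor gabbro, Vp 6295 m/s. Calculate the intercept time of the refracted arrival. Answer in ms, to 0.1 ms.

tᵢ = 2h·√(V₂²−V₁²)/(V₁V₂).
√(V₂²−V₁²) = √(6295²−1709²) = 6058.6 m/s.
tᵢ = 2·26.3·6058.6/(1709·6295) = 0.02962 s.

29.6 ms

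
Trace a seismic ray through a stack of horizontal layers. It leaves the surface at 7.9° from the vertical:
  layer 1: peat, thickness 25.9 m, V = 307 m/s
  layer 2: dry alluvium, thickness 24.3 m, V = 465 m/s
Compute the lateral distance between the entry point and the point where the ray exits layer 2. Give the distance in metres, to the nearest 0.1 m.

Ray parameter p = sin 7.9° / 307 m/s = 4.4770e-04 s/m.
Layer 1: θ = 7.90°; offset = 25.9·tan 7.90° = 3.594 m.
Layer 2: sin θ = p·465 = 0.2082 → θ = 12.02°; offset = 24.3·tan 12.02° = 5.172 m.
Total horizontal offset = 8.766 m.

8.8 m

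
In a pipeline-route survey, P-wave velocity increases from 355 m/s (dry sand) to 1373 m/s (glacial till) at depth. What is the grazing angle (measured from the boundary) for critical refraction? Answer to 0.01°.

75.02°

Critical incidence: sin θ_c = V₁/V₂ = 355/1373 = 0.2586.
θ_c = arcsin 0.2586 = 14.98°.
Measured from the interface: 90° − 14.98° = 75.02°.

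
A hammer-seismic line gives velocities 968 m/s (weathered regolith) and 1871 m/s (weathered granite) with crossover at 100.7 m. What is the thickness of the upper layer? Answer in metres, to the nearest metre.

x_cross = 2h·√((V₂+V₁)/(V₂−V₁)) → h = x_cross / (2·√((V₂+V₁)/(V₂−V₁))).
√((V₂+V₁)/(V₂−V₁)) = √((1871+968)/(1871−968)) = 1.7731.
h = 100.7 / (2·1.7731) = 28.40 m.

28 m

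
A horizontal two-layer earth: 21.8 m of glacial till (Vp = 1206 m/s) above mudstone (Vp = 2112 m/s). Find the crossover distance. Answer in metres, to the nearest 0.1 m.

83.4 m

x_cross = 2h·√((V₂+V₁)/(V₂−V₁)).
(V₂+V₁)/(V₂−V₁) = (2112+1206)/(2112−1206) = 3.6623; √ = 1.9137.
x_cross = 2·21.8·1.9137 = 83.44 m.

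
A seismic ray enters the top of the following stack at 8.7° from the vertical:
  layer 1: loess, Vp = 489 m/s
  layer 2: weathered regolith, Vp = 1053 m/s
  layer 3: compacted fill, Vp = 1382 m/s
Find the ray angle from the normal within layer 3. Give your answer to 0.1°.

25.3°

Snell's law across each interface conserves sin θ / V, so sin θ_3 = V_3·sin θ₁/V₁.
sin θ_3 = 1382 × sin 8.7° / 489 = 0.4275.
θ_3 = arcsin 0.4275 = 25.31°.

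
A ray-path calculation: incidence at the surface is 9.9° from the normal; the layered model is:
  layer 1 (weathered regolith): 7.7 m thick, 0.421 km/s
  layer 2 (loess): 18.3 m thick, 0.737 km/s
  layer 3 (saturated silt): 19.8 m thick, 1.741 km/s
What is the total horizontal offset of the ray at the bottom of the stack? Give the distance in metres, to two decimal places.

Apply Snell's law at each interface; in layer i the horizontal offset is hᵢ·tan θᵢ.
Layer 1: θ = 9.90°; offset = 7.7·tan 9.90° = 1.3439 m.
Layer 2: sin θ = 0.737·sin 9.9°/0.421 = 0.3010, θ = 17.52°; offset = 18.3·tan 17.52° = 5.7757 m.
Layer 3: sin θ = 1.741·sin 9.9°/0.421 = 0.7110, θ = 45.32°; offset = 19.8·tan 45.32° = 20.0195 m.
Σ offsets = 27.1391 m.

27.14 m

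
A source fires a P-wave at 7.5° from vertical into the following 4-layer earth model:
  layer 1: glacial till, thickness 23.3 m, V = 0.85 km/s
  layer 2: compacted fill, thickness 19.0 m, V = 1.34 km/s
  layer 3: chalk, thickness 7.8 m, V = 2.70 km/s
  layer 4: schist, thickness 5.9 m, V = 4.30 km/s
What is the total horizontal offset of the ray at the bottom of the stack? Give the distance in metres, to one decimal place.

Ray parameter p = sin 7.5° / 0.85 km/s = 1.5356e-01 s/km.
Layer 1: θ = 7.50°; offset = 23.3·tan 7.50° = 3.068 m.
Layer 2: sin θ = p·1.34 = 0.2058 → θ = 11.87°; offset = 19.0·tan 11.87° = 3.995 m.
Layer 3: sin θ = p·2.70 = 0.4146 → θ = 24.49°; offset = 7.8·tan 24.49° = 3.554 m.
Layer 4: sin θ = p·4.30 = 0.6603 → θ = 41.32°; offset = 5.9·tan 41.32° = 5.188 m.
Total horizontal offset = 15.804 m.

15.8 m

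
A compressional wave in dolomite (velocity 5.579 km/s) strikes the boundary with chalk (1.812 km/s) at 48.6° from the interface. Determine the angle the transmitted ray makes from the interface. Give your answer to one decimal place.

Convert to the normal: θ₁ = 90° − 48.6° = 41.4°.
sin θ₁/V₁ = sin θ₂/V₂ ⇒ sin θ₂ = 1.812·sin 41.4°/5.579 = 1.812·0.6613/5.579 = 0.2148.
θ₂ = sin⁻¹(0.2148) = 12.40° (from vertical).
From the interface: 90° − 12.40° = 77.60°.

77.6°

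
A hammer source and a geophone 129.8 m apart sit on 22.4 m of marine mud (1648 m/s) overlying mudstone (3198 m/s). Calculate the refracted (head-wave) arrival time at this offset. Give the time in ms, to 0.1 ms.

t = x/V₂ + 2h·√(V₂²−V₁²)/(V₁V₂).
√(V₂²−V₁²) = √(3198²−1648²) = 2740.7 m/s; delay term = 2·22.4·2740.7/(1648·3198) = 0.02330 s.
t = 129.8/3198 + 0.02330 = 0.06388 s.

63.9 ms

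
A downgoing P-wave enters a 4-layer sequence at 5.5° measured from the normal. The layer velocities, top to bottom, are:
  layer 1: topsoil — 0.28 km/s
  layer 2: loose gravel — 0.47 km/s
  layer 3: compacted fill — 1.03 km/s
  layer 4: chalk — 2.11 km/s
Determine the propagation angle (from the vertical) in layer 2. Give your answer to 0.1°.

Ray parameter p = sin 5.5° / 0.28 = 3.4231e-01 s/km.
sin θ_2 = p·V_2 = 3.4231e-01 × 0.47 = 0.1609.
θ_2 = arcsin 0.1609 = 9.26°.

9.3°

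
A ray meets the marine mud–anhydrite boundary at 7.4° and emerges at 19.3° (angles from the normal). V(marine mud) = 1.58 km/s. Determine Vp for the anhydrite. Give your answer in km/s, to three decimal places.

Snell's law: sin 7.4°/V₁ = sin 19.3°/V₂.
V₂ = V₁·sin 19.3°/sin 7.4° = 1.58 × 2.5662 = 4.055 km/s.

4.055 km/s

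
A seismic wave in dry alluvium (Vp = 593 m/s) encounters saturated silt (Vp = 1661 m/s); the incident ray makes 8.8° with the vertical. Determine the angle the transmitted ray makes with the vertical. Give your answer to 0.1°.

sin θ₁/V₁ = sin θ₂/V₂ ⇒ sin θ₂ = 1661·sin 8.8°/593 = 1661·0.1530/593 = 0.4285.
θ₂ = sin⁻¹(0.4285) = 25.37° (from vertical).

25.4°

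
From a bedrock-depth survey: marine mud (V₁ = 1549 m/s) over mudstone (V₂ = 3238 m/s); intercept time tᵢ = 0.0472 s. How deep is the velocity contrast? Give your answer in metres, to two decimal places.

h = tᵢ·V₁·V₂ / (2·√(V₂²−V₁²)).
√(V₂²−V₁²) = √(3238² − 1549²) = 2843.5 m/s.
h = 0.0472 s × 1549 × 3238 / (2 × 2843.5) = 41.63 m.

41.63 m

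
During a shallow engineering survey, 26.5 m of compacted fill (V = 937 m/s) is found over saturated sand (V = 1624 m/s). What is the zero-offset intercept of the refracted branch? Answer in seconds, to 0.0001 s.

0.0462 s

θ_c = arcsin(V₁/V₂) = arcsin(937/1624) = 35.24°; cos θ_c = 0.8168.
tᵢ = 2h·cos θ_c / V₁ = 2·26.5·0.8168 / 937 = 0.04620 s.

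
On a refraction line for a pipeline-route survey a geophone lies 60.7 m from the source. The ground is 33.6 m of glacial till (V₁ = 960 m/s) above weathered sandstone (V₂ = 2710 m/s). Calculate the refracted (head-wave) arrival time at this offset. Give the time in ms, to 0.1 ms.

87.9 ms

θ_c = arcsin(V₁/V₂) = arcsin(960/2710) = 20.75°, cos θ_c = 0.9352.
Intercept time tᵢ = 2h cos θ_c / V₁ = 2·33.6·0.9352/960 = 0.06546 s.
t = x/V₂ + tᵢ = 60.7/2710 + 0.06546 = 0.08786 s.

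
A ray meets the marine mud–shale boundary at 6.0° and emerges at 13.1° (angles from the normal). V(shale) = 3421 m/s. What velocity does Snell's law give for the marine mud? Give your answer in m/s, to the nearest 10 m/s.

1580 m/s

sin 6.0° = 0.1045; sin 13.1° = 0.2267.
V₁ = V₂·(sin θ₁/sin θ₂) = 3421·(0.1045/0.2267) = 1577.72 m/s.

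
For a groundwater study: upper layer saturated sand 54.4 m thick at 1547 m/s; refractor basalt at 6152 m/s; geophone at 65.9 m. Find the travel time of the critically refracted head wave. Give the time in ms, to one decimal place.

θ_c = arcsin(V₁/V₂) = arcsin(1547/6152) = 14.56°, cos θ_c = 0.9679.
Intercept time tᵢ = 2h cos θ_c / V₁ = 2·54.4·0.9679/1547 = 0.06807 s.
t = x/V₂ + tᵢ = 65.9/6152 + 0.06807 = 0.07878 s.

78.8 ms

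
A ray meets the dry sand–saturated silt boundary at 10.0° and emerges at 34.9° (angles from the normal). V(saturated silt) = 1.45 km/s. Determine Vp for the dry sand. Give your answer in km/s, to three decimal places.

0.440 km/s

Snell's law: sin 10.0°/V₁ = sin 34.9°/V₂.
V₁ = V₂·sin 10.0°/sin 34.9° = 1.45 × 0.3035 = 0.440 km/s.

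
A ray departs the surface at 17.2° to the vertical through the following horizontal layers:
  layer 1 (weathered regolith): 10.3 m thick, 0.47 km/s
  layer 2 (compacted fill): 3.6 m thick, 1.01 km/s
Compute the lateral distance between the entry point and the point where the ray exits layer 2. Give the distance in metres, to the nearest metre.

Apply Snell's law at each interface; in layer i the horizontal offset is hᵢ·tan θᵢ.
Layer 1: θ = 17.20°; offset = 10.3·tan 17.20° = 3.188 m.
Layer 2: sin θ = 1.01·sin 17.2°/0.47 = 0.6355, θ = 39.45°; offset = 3.6·tan 39.45° = 2.963 m.
Total horizontal offset = 6.151 m.

6 m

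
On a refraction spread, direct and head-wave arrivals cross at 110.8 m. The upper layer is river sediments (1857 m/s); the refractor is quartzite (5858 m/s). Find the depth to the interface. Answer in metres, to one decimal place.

39.9 m

h = (x_cross/2)·√((V₂−V₁)/(V₂+V₁)).
(V₂−V₁)/(V₂+V₁) = (5858−1857)/(5858+1857) = 0.5186; √ = 0.7201.
h = (110.8/2)·0.7201 = 39.90 m.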